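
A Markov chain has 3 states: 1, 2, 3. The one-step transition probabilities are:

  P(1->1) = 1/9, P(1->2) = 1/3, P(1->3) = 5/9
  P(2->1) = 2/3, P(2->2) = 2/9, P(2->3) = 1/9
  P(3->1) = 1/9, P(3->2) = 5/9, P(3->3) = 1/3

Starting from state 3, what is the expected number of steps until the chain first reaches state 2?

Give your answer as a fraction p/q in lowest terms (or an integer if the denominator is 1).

Let h_i = expected steps to first reach 2 from state i.
Boundary: h_2 = 0.
First-step equations for the other states:
  h_1 = 1 + 1/9*h_1 + 1/3*h_2 + 5/9*h_3
  h_3 = 1 + 1/9*h_1 + 5/9*h_2 + 1/3*h_3

Substituting h_2 = 0 and rearranging gives the linear system (I - Q) h = 1:
  [8/9, -5/9] . (h_1, h_3) = 1
  [-1/9, 2/3] . (h_1, h_3) = 1

Solving yields:
  h_1 = 99/43
  h_3 = 81/43

Starting state is 3, so the expected hitting time is h_3 = 81/43.

Answer: 81/43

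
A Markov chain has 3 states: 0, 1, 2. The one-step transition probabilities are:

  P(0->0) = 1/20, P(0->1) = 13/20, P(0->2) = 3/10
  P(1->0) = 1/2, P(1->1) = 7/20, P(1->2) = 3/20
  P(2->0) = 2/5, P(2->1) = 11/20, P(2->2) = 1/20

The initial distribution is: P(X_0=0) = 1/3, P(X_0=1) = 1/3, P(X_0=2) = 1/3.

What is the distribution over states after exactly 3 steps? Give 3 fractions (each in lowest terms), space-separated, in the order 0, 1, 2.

Answer: 1577/4800 5861/12000 4393/24000

Derivation:
Propagating the distribution step by step (d_{t+1} = d_t * P):
d_0 = (0=1/3, 1=1/3, 2=1/3)
  d_1[0] = 1/3*1/20 + 1/3*1/2 + 1/3*2/5 = 19/60
  d_1[1] = 1/3*13/20 + 1/3*7/20 + 1/3*11/20 = 31/60
  d_1[2] = 1/3*3/10 + 1/3*3/20 + 1/3*1/20 = 1/6
d_1 = (0=19/60, 1=31/60, 2=1/6)
  d_2[0] = 19/60*1/20 + 31/60*1/2 + 1/6*2/5 = 409/1200
  d_2[1] = 19/60*13/20 + 31/60*7/20 + 1/6*11/20 = 287/600
  d_2[2] = 19/60*3/10 + 31/60*3/20 + 1/6*1/20 = 217/1200
d_2 = (0=409/1200, 1=287/600, 2=217/1200)
  d_3[0] = 409/1200*1/20 + 287/600*1/2 + 217/1200*2/5 = 1577/4800
  d_3[1] = 409/1200*13/20 + 287/600*7/20 + 217/1200*11/20 = 5861/12000
  d_3[2] = 409/1200*3/10 + 287/600*3/20 + 217/1200*1/20 = 4393/24000
d_3 = (0=1577/4800, 1=5861/12000, 2=4393/24000)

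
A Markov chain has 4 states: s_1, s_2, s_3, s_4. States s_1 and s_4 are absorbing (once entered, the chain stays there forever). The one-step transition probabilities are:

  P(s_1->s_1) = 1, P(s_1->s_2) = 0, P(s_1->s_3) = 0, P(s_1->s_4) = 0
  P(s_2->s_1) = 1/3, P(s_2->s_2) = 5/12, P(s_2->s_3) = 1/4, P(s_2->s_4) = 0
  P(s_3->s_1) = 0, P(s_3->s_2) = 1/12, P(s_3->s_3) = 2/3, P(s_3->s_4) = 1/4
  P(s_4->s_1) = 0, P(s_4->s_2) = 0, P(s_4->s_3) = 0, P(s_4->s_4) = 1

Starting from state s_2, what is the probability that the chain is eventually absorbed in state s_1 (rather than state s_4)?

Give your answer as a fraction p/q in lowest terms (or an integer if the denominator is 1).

Let a_i = P(absorbed in s_1 | start in state i).
Boundary conditions: a_s_1 = 1, a_s_4 = 0.
For each transient state i, a_i = sum_j P(i->j) * a_j:
  a_s_2 = 1/3*a_s_1 + 5/12*a_s_2 + 1/4*a_s_3 + 0*a_s_4
  a_s_3 = 0*a_s_1 + 1/12*a_s_2 + 2/3*a_s_3 + 1/4*a_s_4

Substituting a_s_1 = 1 and a_s_4 = 0, rearrange to (I - Q) a = r where r[i] = P(i -> s_1):
  [7/12, -1/4] . (a_s_2, a_s_3) = 1/3
  [-1/12, 1/3] . (a_s_2, a_s_3) = 0

Solving yields:
  a_s_2 = 16/25
  a_s_3 = 4/25

Starting state is s_2, so the absorption probability is a_s_2 = 16/25.

Answer: 16/25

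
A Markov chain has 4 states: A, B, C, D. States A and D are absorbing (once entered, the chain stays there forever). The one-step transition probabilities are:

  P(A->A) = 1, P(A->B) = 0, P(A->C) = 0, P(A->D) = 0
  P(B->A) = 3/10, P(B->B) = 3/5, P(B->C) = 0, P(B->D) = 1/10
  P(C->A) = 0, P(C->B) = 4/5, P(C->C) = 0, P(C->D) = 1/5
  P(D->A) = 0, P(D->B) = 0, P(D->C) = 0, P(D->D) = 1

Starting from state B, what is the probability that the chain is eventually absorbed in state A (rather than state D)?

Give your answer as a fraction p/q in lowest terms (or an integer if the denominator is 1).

Answer: 3/4

Derivation:
Let a_i = P(absorbed in A | start in state i).
Boundary conditions: a_A = 1, a_D = 0.
For each transient state i, a_i = sum_j P(i->j) * a_j:
  a_B = 3/10*a_A + 3/5*a_B + 0*a_C + 1/10*a_D
  a_C = 0*a_A + 4/5*a_B + 0*a_C + 1/5*a_D

Substituting a_A = 1 and a_D = 0, rearrange to (I - Q) a = r where r[i] = P(i -> A):
  [2/5, 0] . (a_B, a_C) = 3/10
  [-4/5, 1] . (a_B, a_C) = 0

Solving yields:
  a_B = 3/4
  a_C = 3/5

Starting state is B, so the absorption probability is a_B = 3/4.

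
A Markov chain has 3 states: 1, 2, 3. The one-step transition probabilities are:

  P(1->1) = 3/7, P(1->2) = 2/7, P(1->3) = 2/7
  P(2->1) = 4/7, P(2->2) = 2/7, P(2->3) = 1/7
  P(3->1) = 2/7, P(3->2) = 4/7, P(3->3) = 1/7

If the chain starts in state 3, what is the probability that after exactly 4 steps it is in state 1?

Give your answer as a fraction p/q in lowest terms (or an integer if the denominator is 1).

Computing P^4 by repeated multiplication:
P^1 =
  1: [3/7, 2/7, 2/7]
  2: [4/7, 2/7, 1/7]
  3: [2/7, 4/7, 1/7]
P^2 =
  1: [3/7, 18/49, 10/49]
  2: [22/49, 16/49, 11/49]
  3: [24/49, 16/49, 9/49]
P^3 =
  1: [155/343, 118/343, 10/49]
  2: [152/343, 120/343, 71/343]
  3: [22/49, 116/343, 73/343]
P^4 =
  1: [1077/2401, 118/343, 498/2401]
  2: [22/49, 828/2401, 495/2401]
  3: [1072/2401, 832/2401, 71/343]

(P^4)[3 -> 1] = 1072/2401

Answer: 1072/2401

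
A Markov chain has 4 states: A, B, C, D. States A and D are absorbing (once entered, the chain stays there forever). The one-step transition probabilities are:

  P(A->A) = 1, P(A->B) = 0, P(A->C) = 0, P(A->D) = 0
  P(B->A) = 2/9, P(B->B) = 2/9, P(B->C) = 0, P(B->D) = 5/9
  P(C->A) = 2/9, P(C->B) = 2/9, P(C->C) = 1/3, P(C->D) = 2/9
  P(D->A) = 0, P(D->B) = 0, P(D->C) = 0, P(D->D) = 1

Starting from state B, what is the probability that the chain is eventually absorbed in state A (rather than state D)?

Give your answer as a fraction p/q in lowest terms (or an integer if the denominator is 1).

Answer: 2/7

Derivation:
Let a_i = P(absorbed in A | start in state i).
Boundary conditions: a_A = 1, a_D = 0.
For each transient state i, a_i = sum_j P(i->j) * a_j:
  a_B = 2/9*a_A + 2/9*a_B + 0*a_C + 5/9*a_D
  a_C = 2/9*a_A + 2/9*a_B + 1/3*a_C + 2/9*a_D

Substituting a_A = 1 and a_D = 0, rearrange to (I - Q) a = r where r[i] = P(i -> A):
  [7/9, 0] . (a_B, a_C) = 2/9
  [-2/9, 2/3] . (a_B, a_C) = 2/9

Solving yields:
  a_B = 2/7
  a_C = 3/7

Starting state is B, so the absorption probability is a_B = 2/7.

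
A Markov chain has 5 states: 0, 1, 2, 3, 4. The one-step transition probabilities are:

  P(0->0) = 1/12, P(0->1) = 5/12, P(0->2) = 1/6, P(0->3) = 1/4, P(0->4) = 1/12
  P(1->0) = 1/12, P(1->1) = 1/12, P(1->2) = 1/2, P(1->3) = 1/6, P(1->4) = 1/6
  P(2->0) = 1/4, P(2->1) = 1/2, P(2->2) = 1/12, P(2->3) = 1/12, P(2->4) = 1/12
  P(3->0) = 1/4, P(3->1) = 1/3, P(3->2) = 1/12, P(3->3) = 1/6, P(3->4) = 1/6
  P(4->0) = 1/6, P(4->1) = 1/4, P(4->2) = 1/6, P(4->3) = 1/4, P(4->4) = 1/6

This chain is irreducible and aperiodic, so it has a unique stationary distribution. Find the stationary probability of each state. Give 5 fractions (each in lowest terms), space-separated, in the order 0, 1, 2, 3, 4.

Answer: 935/5774 8649/28870 6721/28870 4963/28870 1931/14435

Derivation:
The stationary distribution satisfies pi = pi * P, i.e.:
  pi_0 = 1/12*pi_0 + 1/12*pi_1 + 1/4*pi_2 + 1/4*pi_3 + 1/6*pi_4
  pi_1 = 5/12*pi_0 + 1/12*pi_1 + 1/2*pi_2 + 1/3*pi_3 + 1/4*pi_4
  pi_2 = 1/6*pi_0 + 1/2*pi_1 + 1/12*pi_2 + 1/12*pi_3 + 1/6*pi_4
  pi_3 = 1/4*pi_0 + 1/6*pi_1 + 1/12*pi_2 + 1/6*pi_3 + 1/4*pi_4
  pi_4 = 1/12*pi_0 + 1/6*pi_1 + 1/12*pi_2 + 1/6*pi_3 + 1/6*pi_4
with normalization: pi_0 + pi_1 + pi_2 + pi_3 + pi_4 = 1.

Using the first 4 balance equations plus normalization, the linear system A*pi = b is:
  [-11/12, 1/12, 1/4, 1/4, 1/6] . pi = 0
  [5/12, -11/12, 1/2, 1/3, 1/4] . pi = 0
  [1/6, 1/2, -11/12, 1/12, 1/6] . pi = 0
  [1/4, 1/6, 1/12, -5/6, 1/4] . pi = 0
  [1, 1, 1, 1, 1] . pi = 1

Solving yields:
  pi_0 = 935/5774
  pi_1 = 8649/28870
  pi_2 = 6721/28870
  pi_3 = 4963/28870
  pi_4 = 1931/14435

Verification (pi * P):
  935/5774*1/12 + 8649/28870*1/12 + 6721/28870*1/4 + 4963/28870*1/4 + 1931/14435*1/6 = 935/5774 = pi_0  (ok)
  935/5774*5/12 + 8649/28870*1/12 + 6721/28870*1/2 + 4963/28870*1/3 + 1931/14435*1/4 = 8649/28870 = pi_1  (ok)
  935/5774*1/6 + 8649/28870*1/2 + 6721/28870*1/12 + 4963/28870*1/12 + 1931/14435*1/6 = 6721/28870 = pi_2  (ok)
  935/5774*1/4 + 8649/28870*1/6 + 6721/28870*1/12 + 4963/28870*1/6 + 1931/14435*1/4 = 4963/28870 = pi_3  (ok)
  935/5774*1/12 + 8649/28870*1/6 + 6721/28870*1/12 + 4963/28870*1/6 + 1931/14435*1/6 = 1931/14435 = pi_4  (ok)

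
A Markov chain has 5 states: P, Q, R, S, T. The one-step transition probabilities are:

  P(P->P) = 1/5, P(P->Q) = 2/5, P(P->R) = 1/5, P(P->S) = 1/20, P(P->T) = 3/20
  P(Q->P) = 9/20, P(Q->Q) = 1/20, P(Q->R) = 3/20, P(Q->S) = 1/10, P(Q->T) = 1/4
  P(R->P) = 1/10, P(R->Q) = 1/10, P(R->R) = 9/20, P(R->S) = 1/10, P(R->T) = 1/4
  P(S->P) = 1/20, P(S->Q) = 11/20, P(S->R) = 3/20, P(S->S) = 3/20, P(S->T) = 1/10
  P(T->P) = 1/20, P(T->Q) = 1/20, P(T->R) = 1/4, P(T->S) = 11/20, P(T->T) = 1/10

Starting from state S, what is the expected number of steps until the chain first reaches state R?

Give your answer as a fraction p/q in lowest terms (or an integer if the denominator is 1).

Let h_i = expected steps to first reach R from state i.
Boundary: h_R = 0.
First-step equations for the other states:
  h_P = 1 + 1/5*h_P + 2/5*h_Q + 1/5*h_R + 1/20*h_S + 3/20*h_T
  h_Q = 1 + 9/20*h_P + 1/20*h_Q + 3/20*h_R + 1/10*h_S + 1/4*h_T
  h_S = 1 + 1/20*h_P + 11/20*h_Q + 3/20*h_R + 3/20*h_S + 1/10*h_T
  h_T = 1 + 1/20*h_P + 1/20*h_Q + 1/4*h_R + 11/20*h_S + 1/10*h_T

Substituting h_R = 0 and rearranging gives the linear system (I - Q) h = 1:
  [4/5, -2/5, -1/20, -3/20] . (h_P, h_Q, h_S, h_T) = 1
  [-9/20, 19/20, -1/10, -1/4] . (h_P, h_Q, h_S, h_T) = 1
  [-1/20, -11/20, 17/20, -1/10] . (h_P, h_Q, h_S, h_T) = 1
  [-1/20, -1/20, -11/20, 9/10] . (h_P, h_Q, h_S, h_T) = 1

Solving yields:
  h_P = 52990/9879
  h_Q = 18320/3293
  h_S = 56350/9879
  h_T = 51410/9879

Starting state is S, so the expected hitting time is h_S = 56350/9879.

Answer: 56350/9879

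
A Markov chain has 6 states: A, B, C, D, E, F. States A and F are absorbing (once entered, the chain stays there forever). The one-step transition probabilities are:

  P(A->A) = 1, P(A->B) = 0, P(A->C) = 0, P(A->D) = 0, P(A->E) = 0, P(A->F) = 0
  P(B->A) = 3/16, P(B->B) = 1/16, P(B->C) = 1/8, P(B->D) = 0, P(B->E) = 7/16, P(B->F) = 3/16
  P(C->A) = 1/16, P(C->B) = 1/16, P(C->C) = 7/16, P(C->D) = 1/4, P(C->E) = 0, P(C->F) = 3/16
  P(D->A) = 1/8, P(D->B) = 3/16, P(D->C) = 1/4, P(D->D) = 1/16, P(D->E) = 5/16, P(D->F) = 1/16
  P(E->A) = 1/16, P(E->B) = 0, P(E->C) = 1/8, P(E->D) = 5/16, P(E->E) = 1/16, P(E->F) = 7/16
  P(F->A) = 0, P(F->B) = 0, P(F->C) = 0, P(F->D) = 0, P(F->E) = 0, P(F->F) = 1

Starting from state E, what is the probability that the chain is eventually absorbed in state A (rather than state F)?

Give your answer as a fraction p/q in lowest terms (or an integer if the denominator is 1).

Let a_i = P(absorbed in A | start in state i).
Boundary conditions: a_A = 1, a_F = 0.
For each transient state i, a_i = sum_j P(i->j) * a_j:
  a_B = 3/16*a_A + 1/16*a_B + 1/8*a_C + 0*a_D + 7/16*a_E + 3/16*a_F
  a_C = 1/16*a_A + 1/16*a_B + 7/16*a_C + 1/4*a_D + 0*a_E + 3/16*a_F
  a_D = 1/8*a_A + 3/16*a_B + 1/4*a_C + 1/16*a_D + 5/16*a_E + 1/16*a_F
  a_E = 1/16*a_A + 0*a_B + 1/8*a_C + 5/16*a_D + 1/16*a_E + 7/16*a_F

Substituting a_A = 1 and a_F = 0, rearrange to (I - Q) a = r where r[i] = P(i -> A):
  [15/16, -1/8, 0, -7/16] . (a_B, a_C, a_D, a_E) = 3/16
  [-1/16, 9/16, -1/4, 0] . (a_B, a_C, a_D, a_E) = 1/16
  [-3/16, -1/4, 15/16, -5/16] . (a_B, a_C, a_D, a_E) = 1/8
  [0, -1/8, -5/16, 15/16] . (a_B, a_C, a_D, a_E) = 1/16

Solving yields:
  a_B = 7165/20577
  a_C = 6394/20577
  a_D = 7451/20577
  a_E = 4708/20577

Starting state is E, so the absorption probability is a_E = 4708/20577.

Answer: 4708/20577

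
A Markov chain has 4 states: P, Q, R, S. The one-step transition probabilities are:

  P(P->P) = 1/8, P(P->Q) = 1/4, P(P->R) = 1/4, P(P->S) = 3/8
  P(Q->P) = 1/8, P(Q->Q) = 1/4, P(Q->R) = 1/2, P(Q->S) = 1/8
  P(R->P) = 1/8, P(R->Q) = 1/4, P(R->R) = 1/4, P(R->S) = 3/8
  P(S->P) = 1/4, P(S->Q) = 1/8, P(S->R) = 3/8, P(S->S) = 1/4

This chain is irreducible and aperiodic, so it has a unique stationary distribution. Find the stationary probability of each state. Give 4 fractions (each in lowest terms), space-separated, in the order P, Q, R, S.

Answer: 9/56 3/14 19/56 2/7

Derivation:
The stationary distribution satisfies pi = pi * P, i.e.:
  pi_P = 1/8*pi_P + 1/8*pi_Q + 1/8*pi_R + 1/4*pi_S
  pi_Q = 1/4*pi_P + 1/4*pi_Q + 1/4*pi_R + 1/8*pi_S
  pi_R = 1/4*pi_P + 1/2*pi_Q + 1/4*pi_R + 3/8*pi_S
  pi_S = 3/8*pi_P + 1/8*pi_Q + 3/8*pi_R + 1/4*pi_S
with normalization: pi_P + pi_Q + pi_R + pi_S = 1.

Using the first 3 balance equations plus normalization, the linear system A*pi = b is:
  [-7/8, 1/8, 1/8, 1/4] . pi = 0
  [1/4, -3/4, 1/4, 1/8] . pi = 0
  [1/4, 1/2, -3/4, 3/8] . pi = 0
  [1, 1, 1, 1] . pi = 1

Solving yields:
  pi_P = 9/56
  pi_Q = 3/14
  pi_R = 19/56
  pi_S = 2/7

Verification (pi * P):
  9/56*1/8 + 3/14*1/8 + 19/56*1/8 + 2/7*1/4 = 9/56 = pi_P  (ok)
  9/56*1/4 + 3/14*1/4 + 19/56*1/4 + 2/7*1/8 = 3/14 = pi_Q  (ok)
  9/56*1/4 + 3/14*1/2 + 19/56*1/4 + 2/7*3/8 = 19/56 = pi_R  (ok)
  9/56*3/8 + 3/14*1/8 + 19/56*3/8 + 2/7*1/4 = 2/7 = pi_S  (ok)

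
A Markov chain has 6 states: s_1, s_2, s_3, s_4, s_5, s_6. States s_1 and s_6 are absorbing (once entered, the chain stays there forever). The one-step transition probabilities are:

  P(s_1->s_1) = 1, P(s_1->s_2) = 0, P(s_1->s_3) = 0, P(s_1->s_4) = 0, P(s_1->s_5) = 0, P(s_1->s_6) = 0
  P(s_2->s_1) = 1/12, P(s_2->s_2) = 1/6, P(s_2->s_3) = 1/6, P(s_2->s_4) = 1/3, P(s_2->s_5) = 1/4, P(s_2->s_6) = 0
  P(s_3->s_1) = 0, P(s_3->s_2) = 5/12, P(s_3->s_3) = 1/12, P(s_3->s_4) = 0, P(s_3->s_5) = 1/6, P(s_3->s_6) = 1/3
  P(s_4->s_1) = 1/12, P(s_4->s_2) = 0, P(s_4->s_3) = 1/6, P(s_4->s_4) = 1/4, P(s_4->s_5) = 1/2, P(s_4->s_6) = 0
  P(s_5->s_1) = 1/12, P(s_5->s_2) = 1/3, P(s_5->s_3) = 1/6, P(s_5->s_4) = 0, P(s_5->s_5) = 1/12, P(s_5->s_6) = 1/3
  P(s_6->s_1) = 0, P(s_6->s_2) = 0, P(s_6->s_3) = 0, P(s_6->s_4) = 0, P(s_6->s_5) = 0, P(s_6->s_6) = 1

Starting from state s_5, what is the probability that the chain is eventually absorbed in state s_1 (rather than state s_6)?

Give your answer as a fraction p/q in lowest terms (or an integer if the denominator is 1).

Answer: 71/279

Derivation:
Let a_i = P(absorbed in s_1 | start in state i).
Boundary conditions: a_s_1 = 1, a_s_6 = 0.
For each transient state i, a_i = sum_j P(i->j) * a_j:
  a_s_2 = 1/12*a_s_1 + 1/6*a_s_2 + 1/6*a_s_3 + 1/3*a_s_4 + 1/4*a_s_5 + 0*a_s_6
  a_s_3 = 0*a_s_1 + 5/12*a_s_2 + 1/12*a_s_3 + 0*a_s_4 + 1/6*a_s_5 + 1/3*a_s_6
  a_s_4 = 1/12*a_s_1 + 0*a_s_2 + 1/6*a_s_3 + 1/4*a_s_4 + 1/2*a_s_5 + 0*a_s_6
  a_s_5 = 1/12*a_s_1 + 1/3*a_s_2 + 1/6*a_s_3 + 0*a_s_4 + 1/12*a_s_5 + 1/3*a_s_6

Substituting a_s_1 = 1 and a_s_6 = 0, rearrange to (I - Q) a = r where r[i] = P(i -> s_1):
  [5/6, -1/6, -1/3, -1/4] . (a_s_2, a_s_3, a_s_4, a_s_5) = 1/12
  [-5/12, 11/12, 0, -1/6] . (a_s_2, a_s_3, a_s_4, a_s_5) = 0
  [0, -1/6, 3/4, -1/2] . (a_s_2, a_s_3, a_s_4, a_s_5) = 1/12
  [-1/3, -1/6, 0, 11/12] . (a_s_2, a_s_3, a_s_4, a_s_5) = 1/12

Solving yields:
  a_s_2 = 97/279
  a_s_3 = 19/93
  a_s_4 = 91/279
  a_s_5 = 71/279

Starting state is s_5, so the absorption probability is a_s_5 = 71/279.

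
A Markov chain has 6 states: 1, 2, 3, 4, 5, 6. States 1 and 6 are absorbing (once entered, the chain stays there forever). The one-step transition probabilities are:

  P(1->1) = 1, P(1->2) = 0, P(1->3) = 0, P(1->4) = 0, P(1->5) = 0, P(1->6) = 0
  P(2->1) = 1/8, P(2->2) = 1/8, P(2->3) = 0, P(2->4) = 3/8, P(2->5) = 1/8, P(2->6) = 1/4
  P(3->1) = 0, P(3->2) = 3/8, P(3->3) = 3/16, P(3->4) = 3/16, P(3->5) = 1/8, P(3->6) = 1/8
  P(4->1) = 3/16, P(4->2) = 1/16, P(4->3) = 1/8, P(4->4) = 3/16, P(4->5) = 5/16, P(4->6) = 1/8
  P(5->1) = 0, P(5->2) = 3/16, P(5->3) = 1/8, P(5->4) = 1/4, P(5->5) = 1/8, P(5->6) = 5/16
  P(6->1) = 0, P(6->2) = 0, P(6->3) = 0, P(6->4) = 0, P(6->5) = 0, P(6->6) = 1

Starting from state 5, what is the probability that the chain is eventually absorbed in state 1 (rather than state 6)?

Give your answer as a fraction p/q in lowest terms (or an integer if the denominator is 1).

Let a_i = P(absorbed in 1 | start in state i).
Boundary conditions: a_1 = 1, a_6 = 0.
For each transient state i, a_i = sum_j P(i->j) * a_j:
  a_2 = 1/8*a_1 + 1/8*a_2 + 0*a_3 + 3/8*a_4 + 1/8*a_5 + 1/4*a_6
  a_3 = 0*a_1 + 3/8*a_2 + 3/16*a_3 + 3/16*a_4 + 1/8*a_5 + 1/8*a_6
  a_4 = 3/16*a_1 + 1/16*a_2 + 1/8*a_3 + 3/16*a_4 + 5/16*a_5 + 1/8*a_6
  a_5 = 0*a_1 + 3/16*a_2 + 1/8*a_3 + 1/4*a_4 + 1/8*a_5 + 5/16*a_6

Substituting a_1 = 1 and a_6 = 0, rearrange to (I - Q) a = r where r[i] = P(i -> 1):
  [7/8, 0, -3/8, -1/8] . (a_2, a_3, a_4, a_5) = 1/8
  [-3/8, 13/16, -3/16, -1/8] . (a_2, a_3, a_4, a_5) = 0
  [-1/16, -1/8, 13/16, -5/16] . (a_2, a_3, a_4, a_5) = 3/16
  [-3/16, -1/8, -1/4, 7/8] . (a_2, a_3, a_4, a_5) = 0

Solving yields:
  a_2 = 50/147
  a_3 = 1525/5439
  a_4 = 2099/5439
  a_5 = 1214/5439

Starting state is 5, so the absorption probability is a_5 = 1214/5439.

Answer: 1214/5439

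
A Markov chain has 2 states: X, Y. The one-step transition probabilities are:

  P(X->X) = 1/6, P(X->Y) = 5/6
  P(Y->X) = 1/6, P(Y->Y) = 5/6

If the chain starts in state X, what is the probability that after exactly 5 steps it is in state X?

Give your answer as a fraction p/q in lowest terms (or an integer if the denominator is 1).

Answer: 1/6

Derivation:
Computing P^5 by repeated multiplication:
P^1 =
  X: [1/6, 5/6]
  Y: [1/6, 5/6]
P^2 =
  X: [1/6, 5/6]
  Y: [1/6, 5/6]
P^3 =
  X: [1/6, 5/6]
  Y: [1/6, 5/6]
P^4 =
  X: [1/6, 5/6]
  Y: [1/6, 5/6]
P^5 =
  X: [1/6, 5/6]
  Y: [1/6, 5/6]

(P^5)[X -> X] = 1/6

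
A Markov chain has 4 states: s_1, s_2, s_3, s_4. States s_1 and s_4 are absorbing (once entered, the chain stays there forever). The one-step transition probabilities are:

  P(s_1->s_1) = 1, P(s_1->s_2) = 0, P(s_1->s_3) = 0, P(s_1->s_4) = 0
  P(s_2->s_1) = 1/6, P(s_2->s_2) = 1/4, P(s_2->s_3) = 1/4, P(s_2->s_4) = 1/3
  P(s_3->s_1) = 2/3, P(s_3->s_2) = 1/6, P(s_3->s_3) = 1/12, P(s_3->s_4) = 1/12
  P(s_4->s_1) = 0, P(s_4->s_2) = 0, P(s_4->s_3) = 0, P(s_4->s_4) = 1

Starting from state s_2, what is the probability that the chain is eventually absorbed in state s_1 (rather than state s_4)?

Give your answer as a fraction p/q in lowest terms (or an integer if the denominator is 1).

Answer: 46/93

Derivation:
Let a_i = P(absorbed in s_1 | start in state i).
Boundary conditions: a_s_1 = 1, a_s_4 = 0.
For each transient state i, a_i = sum_j P(i->j) * a_j:
  a_s_2 = 1/6*a_s_1 + 1/4*a_s_2 + 1/4*a_s_3 + 1/3*a_s_4
  a_s_3 = 2/3*a_s_1 + 1/6*a_s_2 + 1/12*a_s_3 + 1/12*a_s_4

Substituting a_s_1 = 1 and a_s_4 = 0, rearrange to (I - Q) a = r where r[i] = P(i -> s_1):
  [3/4, -1/4] . (a_s_2, a_s_3) = 1/6
  [-1/6, 11/12] . (a_s_2, a_s_3) = 2/3

Solving yields:
  a_s_2 = 46/93
  a_s_3 = 76/93

Starting state is s_2, so the absorption probability is a_s_2 = 46/93.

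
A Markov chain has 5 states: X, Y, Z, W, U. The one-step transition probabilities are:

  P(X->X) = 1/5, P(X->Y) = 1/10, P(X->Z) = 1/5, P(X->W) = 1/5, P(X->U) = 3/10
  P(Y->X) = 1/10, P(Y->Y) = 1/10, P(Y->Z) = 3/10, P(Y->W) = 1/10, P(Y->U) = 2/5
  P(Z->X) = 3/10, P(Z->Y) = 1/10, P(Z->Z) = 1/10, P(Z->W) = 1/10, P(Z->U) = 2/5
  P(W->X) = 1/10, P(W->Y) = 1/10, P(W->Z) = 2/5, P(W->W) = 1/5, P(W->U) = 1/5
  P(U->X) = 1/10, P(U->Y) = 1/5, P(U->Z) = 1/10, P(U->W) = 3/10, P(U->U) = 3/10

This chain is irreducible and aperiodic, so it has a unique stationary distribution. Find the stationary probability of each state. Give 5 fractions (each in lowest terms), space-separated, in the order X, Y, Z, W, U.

Answer: 439/2817 370/2817 63/313 62/313 883/2817

Derivation:
The stationary distribution satisfies pi = pi * P, i.e.:
  pi_X = 1/5*pi_X + 1/10*pi_Y + 3/10*pi_Z + 1/10*pi_W + 1/10*pi_U
  pi_Y = 1/10*pi_X + 1/10*pi_Y + 1/10*pi_Z + 1/10*pi_W + 1/5*pi_U
  pi_Z = 1/5*pi_X + 3/10*pi_Y + 1/10*pi_Z + 2/5*pi_W + 1/10*pi_U
  pi_W = 1/5*pi_X + 1/10*pi_Y + 1/10*pi_Z + 1/5*pi_W + 3/10*pi_U
  pi_U = 3/10*pi_X + 2/5*pi_Y + 2/5*pi_Z + 1/5*pi_W + 3/10*pi_U
with normalization: pi_X + pi_Y + pi_Z + pi_W + pi_U = 1.

Using the first 4 balance equations plus normalization, the linear system A*pi = b is:
  [-4/5, 1/10, 3/10, 1/10, 1/10] . pi = 0
  [1/10, -9/10, 1/10, 1/10, 1/5] . pi = 0
  [1/5, 3/10, -9/10, 2/5, 1/10] . pi = 0
  [1/5, 1/10, 1/10, -4/5, 3/10] . pi = 0
  [1, 1, 1, 1, 1] . pi = 1

Solving yields:
  pi_X = 439/2817
  pi_Y = 370/2817
  pi_Z = 63/313
  pi_W = 62/313
  pi_U = 883/2817

Verification (pi * P):
  439/2817*1/5 + 370/2817*1/10 + 63/313*3/10 + 62/313*1/10 + 883/2817*1/10 = 439/2817 = pi_X  (ok)
  439/2817*1/10 + 370/2817*1/10 + 63/313*1/10 + 62/313*1/10 + 883/2817*1/5 = 370/2817 = pi_Y  (ok)
  439/2817*1/5 + 370/2817*3/10 + 63/313*1/10 + 62/313*2/5 + 883/2817*1/10 = 63/313 = pi_Z  (ok)
  439/2817*1/5 + 370/2817*1/10 + 63/313*1/10 + 62/313*1/5 + 883/2817*3/10 = 62/313 = pi_W  (ok)
  439/2817*3/10 + 370/2817*2/5 + 63/313*2/5 + 62/313*1/5 + 883/2817*3/10 = 883/2817 = pi_U  (ok)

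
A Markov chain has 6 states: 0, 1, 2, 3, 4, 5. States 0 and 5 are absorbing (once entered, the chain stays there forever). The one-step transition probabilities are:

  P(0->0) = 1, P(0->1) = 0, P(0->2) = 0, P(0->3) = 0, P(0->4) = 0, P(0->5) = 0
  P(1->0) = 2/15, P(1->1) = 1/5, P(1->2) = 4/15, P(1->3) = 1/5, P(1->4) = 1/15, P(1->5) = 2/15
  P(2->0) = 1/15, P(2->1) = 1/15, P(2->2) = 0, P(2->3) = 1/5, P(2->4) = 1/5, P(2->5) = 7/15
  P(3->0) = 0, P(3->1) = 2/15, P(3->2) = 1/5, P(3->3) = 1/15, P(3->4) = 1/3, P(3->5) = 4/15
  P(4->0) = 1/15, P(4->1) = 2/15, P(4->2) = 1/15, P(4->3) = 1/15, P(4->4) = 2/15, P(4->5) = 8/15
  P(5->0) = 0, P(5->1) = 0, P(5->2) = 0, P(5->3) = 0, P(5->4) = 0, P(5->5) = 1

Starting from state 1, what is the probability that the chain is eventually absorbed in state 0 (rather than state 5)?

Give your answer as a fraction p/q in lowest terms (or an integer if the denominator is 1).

Let a_i = P(absorbed in 0 | start in state i).
Boundary conditions: a_0 = 1, a_5 = 0.
For each transient state i, a_i = sum_j P(i->j) * a_j:
  a_1 = 2/15*a_0 + 1/5*a_1 + 4/15*a_2 + 1/5*a_3 + 1/15*a_4 + 2/15*a_5
  a_2 = 1/15*a_0 + 1/15*a_1 + 0*a_2 + 1/5*a_3 + 1/5*a_4 + 7/15*a_5
  a_3 = 0*a_0 + 2/15*a_1 + 1/5*a_2 + 1/15*a_3 + 1/3*a_4 + 4/15*a_5
  a_4 = 1/15*a_0 + 2/15*a_1 + 1/15*a_2 + 1/15*a_3 + 2/15*a_4 + 8/15*a_5

Substituting a_0 = 1 and a_5 = 0, rearrange to (I - Q) a = r where r[i] = P(i -> 0):
  [4/5, -4/15, -1/5, -1/15] . (a_1, a_2, a_3, a_4) = 2/15
  [-1/15, 1, -1/5, -1/5] . (a_1, a_2, a_3, a_4) = 1/15
  [-2/15, -1/5, 14/15, -1/3] . (a_1, a_2, a_3, a_4) = 0
  [-2/15, -1/15, -1/15, 13/15] . (a_1, a_2, a_3, a_4) = 1/15

Solving yields:
  a_1 = 926/3703
  a_2 = 491/3703
  a_3 = 415/3703
  a_4 = 71/529

Starting state is 1, so the absorption probability is a_1 = 926/3703.

Answer: 926/3703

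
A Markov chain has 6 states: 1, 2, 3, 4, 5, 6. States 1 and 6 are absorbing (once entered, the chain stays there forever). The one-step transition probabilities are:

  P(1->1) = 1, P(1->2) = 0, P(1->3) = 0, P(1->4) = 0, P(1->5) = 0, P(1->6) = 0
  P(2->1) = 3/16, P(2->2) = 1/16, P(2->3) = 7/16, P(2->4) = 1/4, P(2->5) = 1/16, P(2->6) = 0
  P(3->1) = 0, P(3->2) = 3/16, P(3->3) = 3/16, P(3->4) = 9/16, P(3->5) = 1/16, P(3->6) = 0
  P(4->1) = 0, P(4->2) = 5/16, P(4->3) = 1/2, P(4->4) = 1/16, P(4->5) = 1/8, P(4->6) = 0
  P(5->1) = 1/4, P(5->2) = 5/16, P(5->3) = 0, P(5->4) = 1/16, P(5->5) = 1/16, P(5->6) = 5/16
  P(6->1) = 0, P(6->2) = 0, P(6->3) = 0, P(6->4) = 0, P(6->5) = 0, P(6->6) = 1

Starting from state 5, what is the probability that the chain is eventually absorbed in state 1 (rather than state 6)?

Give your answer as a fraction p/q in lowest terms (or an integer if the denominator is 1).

Let a_i = P(absorbed in 1 | start in state i).
Boundary conditions: a_1 = 1, a_6 = 0.
For each transient state i, a_i = sum_j P(i->j) * a_j:
  a_2 = 3/16*a_1 + 1/16*a_2 + 7/16*a_3 + 1/4*a_4 + 1/16*a_5 + 0*a_6
  a_3 = 0*a_1 + 3/16*a_2 + 3/16*a_3 + 9/16*a_4 + 1/16*a_5 + 0*a_6
  a_4 = 0*a_1 + 5/16*a_2 + 1/2*a_3 + 1/16*a_4 + 1/8*a_5 + 0*a_6
  a_5 = 1/4*a_1 + 5/16*a_2 + 0*a_3 + 1/16*a_4 + 1/16*a_5 + 5/16*a_6

Substituting a_1 = 1 and a_6 = 0, rearrange to (I - Q) a = r where r[i] = P(i -> 1):
  [15/16, -7/16, -1/4, -1/16] . (a_2, a_3, a_4, a_5) = 3/16
  [-3/16, 13/16, -9/16, -1/16] . (a_2, a_3, a_4, a_5) = 0
  [-5/16, -1/2, 15/16, -1/8] . (a_2, a_3, a_4, a_5) = 0
  [-5/16, 0, -1/16, 15/16] . (a_2, a_3, a_4, a_5) = 1/4

Solving yields:
  a_2 = 7393/9843
  a_3 = 6898/9843
  a_4 = 6883/9843
  a_5 = 5548/9843

Starting state is 5, so the absorption probability is a_5 = 5548/9843.

Answer: 5548/9843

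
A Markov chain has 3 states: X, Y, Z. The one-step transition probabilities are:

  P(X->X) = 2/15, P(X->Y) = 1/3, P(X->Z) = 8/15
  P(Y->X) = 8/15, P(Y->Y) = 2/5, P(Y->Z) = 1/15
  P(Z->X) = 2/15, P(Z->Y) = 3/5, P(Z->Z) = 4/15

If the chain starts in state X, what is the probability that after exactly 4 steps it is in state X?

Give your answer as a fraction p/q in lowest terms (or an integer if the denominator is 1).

Answer: 572/1875

Derivation:
Computing P^4 by repeated multiplication:
P^1 =
  X: [2/15, 1/3, 8/15]
  Y: [8/15, 2/5, 1/15]
  Z: [2/15, 3/5, 4/15]
P^2 =
  X: [4/15, 112/225, 53/225]
  Y: [22/75, 17/45, 74/225]
  Z: [28/75, 4/9, 41/225]
P^3 =
  X: [374/1125, 161/375, 268/1125]
  Y: [64/225, 502/1125, 101/375]
  Z: [14/45, 463/1125, 104/375]
P^4 =
  X: [572/1875, 1436/3375, 4547/16875]
  Y: [1754/5625, 7339/16875, 4274/16875]
  Z: [1676/5625, 7336/16875, 4511/16875]

(P^4)[X -> X] = 572/1875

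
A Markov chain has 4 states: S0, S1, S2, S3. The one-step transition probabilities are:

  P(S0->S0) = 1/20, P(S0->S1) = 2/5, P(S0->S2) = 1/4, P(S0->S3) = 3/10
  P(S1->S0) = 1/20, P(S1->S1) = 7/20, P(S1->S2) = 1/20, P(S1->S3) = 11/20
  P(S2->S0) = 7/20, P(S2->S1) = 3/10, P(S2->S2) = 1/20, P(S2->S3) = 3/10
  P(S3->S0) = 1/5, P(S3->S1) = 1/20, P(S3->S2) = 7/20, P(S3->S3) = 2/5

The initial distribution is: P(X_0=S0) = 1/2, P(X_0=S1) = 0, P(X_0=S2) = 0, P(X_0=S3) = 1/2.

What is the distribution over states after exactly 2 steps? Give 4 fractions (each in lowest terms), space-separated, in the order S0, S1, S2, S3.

Propagating the distribution step by step (d_{t+1} = d_t * P):
d_0 = (S0=1/2, S1=0, S2=0, S3=1/2)
  d_1[S0] = 1/2*1/20 + 0*1/20 + 0*7/20 + 1/2*1/5 = 1/8
  d_1[S1] = 1/2*2/5 + 0*7/20 + 0*3/10 + 1/2*1/20 = 9/40
  d_1[S2] = 1/2*1/4 + 0*1/20 + 0*1/20 + 1/2*7/20 = 3/10
  d_1[S3] = 1/2*3/10 + 0*11/20 + 0*3/10 + 1/2*2/5 = 7/20
d_1 = (S0=1/8, S1=9/40, S2=3/10, S3=7/20)
  d_2[S0] = 1/8*1/20 + 9/40*1/20 + 3/10*7/20 + 7/20*1/5 = 77/400
  d_2[S1] = 1/8*2/5 + 9/40*7/20 + 3/10*3/10 + 7/20*1/20 = 189/800
  d_2[S2] = 1/8*1/4 + 9/40*1/20 + 3/10*1/20 + 7/20*7/20 = 9/50
  d_2[S3] = 1/8*3/10 + 9/40*11/20 + 3/10*3/10 + 7/20*2/5 = 313/800
d_2 = (S0=77/400, S1=189/800, S2=9/50, S3=313/800)

Answer: 77/400 189/800 9/50 313/800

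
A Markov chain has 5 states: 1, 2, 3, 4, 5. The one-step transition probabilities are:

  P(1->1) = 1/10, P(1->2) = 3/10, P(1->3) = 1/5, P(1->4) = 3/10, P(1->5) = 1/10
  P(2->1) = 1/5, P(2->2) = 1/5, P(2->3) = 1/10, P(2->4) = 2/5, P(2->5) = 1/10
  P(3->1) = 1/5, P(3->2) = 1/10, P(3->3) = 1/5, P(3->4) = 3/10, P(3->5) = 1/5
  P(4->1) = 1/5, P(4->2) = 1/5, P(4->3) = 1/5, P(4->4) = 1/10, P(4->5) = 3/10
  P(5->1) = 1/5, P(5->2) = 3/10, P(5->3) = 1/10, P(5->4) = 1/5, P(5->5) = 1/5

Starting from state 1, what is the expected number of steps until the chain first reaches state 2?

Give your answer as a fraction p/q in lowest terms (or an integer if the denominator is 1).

Let h_i = expected steps to first reach 2 from state i.
Boundary: h_2 = 0.
First-step equations for the other states:
  h_1 = 1 + 1/10*h_1 + 3/10*h_2 + 1/5*h_3 + 3/10*h_4 + 1/10*h_5
  h_3 = 1 + 1/5*h_1 + 1/10*h_2 + 1/5*h_3 + 3/10*h_4 + 1/5*h_5
  h_4 = 1 + 1/5*h_1 + 1/5*h_2 + 1/5*h_3 + 1/10*h_4 + 3/10*h_5
  h_5 = 1 + 1/5*h_1 + 3/10*h_2 + 1/10*h_3 + 1/5*h_4 + 1/5*h_5

Substituting h_2 = 0 and rearranging gives the linear system (I - Q) h = 1:
  [9/10, -1/5, -3/10, -1/10] . (h_1, h_3, h_4, h_5) = 1
  [-1/5, 4/5, -3/10, -1/5] . (h_1, h_3, h_4, h_5) = 1
  [-1/5, -1/5, 9/10, -3/10] . (h_1, h_3, h_4, h_5) = 1
  [-1/5, -1/10, -1/5, 4/5] . (h_1, h_3, h_4, h_5) = 1

Solving yields:
  h_1 = 11120/2671
  h_3 = 13310/2671
  h_4 = 11990/2671
  h_5 = 10780/2671

Starting state is 1, so the expected hitting time is h_1 = 11120/2671.

Answer: 11120/2671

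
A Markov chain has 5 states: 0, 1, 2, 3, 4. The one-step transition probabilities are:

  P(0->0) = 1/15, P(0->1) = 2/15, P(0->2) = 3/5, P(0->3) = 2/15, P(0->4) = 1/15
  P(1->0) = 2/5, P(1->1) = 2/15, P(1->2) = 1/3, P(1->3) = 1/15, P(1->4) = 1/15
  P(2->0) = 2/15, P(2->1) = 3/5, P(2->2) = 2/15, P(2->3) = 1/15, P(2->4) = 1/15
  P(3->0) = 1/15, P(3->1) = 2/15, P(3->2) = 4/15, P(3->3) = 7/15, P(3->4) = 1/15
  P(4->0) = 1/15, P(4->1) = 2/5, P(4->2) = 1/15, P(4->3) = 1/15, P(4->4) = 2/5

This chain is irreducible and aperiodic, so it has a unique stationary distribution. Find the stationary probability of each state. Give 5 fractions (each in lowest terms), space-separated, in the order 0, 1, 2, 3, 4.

Answer: 3197/17350 2047/6940 2007/6940 2283/17350 1/10

Derivation:
The stationary distribution satisfies pi = pi * P, i.e.:
  pi_0 = 1/15*pi_0 + 2/5*pi_1 + 2/15*pi_2 + 1/15*pi_3 + 1/15*pi_4
  pi_1 = 2/15*pi_0 + 2/15*pi_1 + 3/5*pi_2 + 2/15*pi_3 + 2/5*pi_4
  pi_2 = 3/5*pi_0 + 1/3*pi_1 + 2/15*pi_2 + 4/15*pi_3 + 1/15*pi_4
  pi_3 = 2/15*pi_0 + 1/15*pi_1 + 1/15*pi_2 + 7/15*pi_3 + 1/15*pi_4
  pi_4 = 1/15*pi_0 + 1/15*pi_1 + 1/15*pi_2 + 1/15*pi_3 + 2/5*pi_4
with normalization: pi_0 + pi_1 + pi_2 + pi_3 + pi_4 = 1.

Using the first 4 balance equations plus normalization, the linear system A*pi = b is:
  [-14/15, 2/5, 2/15, 1/15, 1/15] . pi = 0
  [2/15, -13/15, 3/5, 2/15, 2/5] . pi = 0
  [3/5, 1/3, -13/15, 4/15, 1/15] . pi = 0
  [2/15, 1/15, 1/15, -8/15, 1/15] . pi = 0
  [1, 1, 1, 1, 1] . pi = 1

Solving yields:
  pi_0 = 3197/17350
  pi_1 = 2047/6940
  pi_2 = 2007/6940
  pi_3 = 2283/17350
  pi_4 = 1/10

Verification (pi * P):
  3197/17350*1/15 + 2047/6940*2/5 + 2007/6940*2/15 + 2283/17350*1/15 + 1/10*1/15 = 3197/17350 = pi_0  (ok)
  3197/17350*2/15 + 2047/6940*2/15 + 2007/6940*3/5 + 2283/17350*2/15 + 1/10*2/5 = 2047/6940 = pi_1  (ok)
  3197/17350*3/5 + 2047/6940*1/3 + 2007/6940*2/15 + 2283/17350*4/15 + 1/10*1/15 = 2007/6940 = pi_2  (ok)
  3197/17350*2/15 + 2047/6940*1/15 + 2007/6940*1/15 + 2283/17350*7/15 + 1/10*1/15 = 2283/17350 = pi_3  (ok)
  3197/17350*1/15 + 2047/6940*1/15 + 2007/6940*1/15 + 2283/17350*1/15 + 1/10*2/5 = 1/10 = pi_4  (ok)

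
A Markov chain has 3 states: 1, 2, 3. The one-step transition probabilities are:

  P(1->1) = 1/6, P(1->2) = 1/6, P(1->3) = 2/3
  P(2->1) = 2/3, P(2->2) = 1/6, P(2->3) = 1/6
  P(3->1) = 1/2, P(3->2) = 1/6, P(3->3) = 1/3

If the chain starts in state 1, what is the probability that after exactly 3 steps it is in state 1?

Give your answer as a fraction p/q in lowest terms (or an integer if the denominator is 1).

Computing P^3 by repeated multiplication:
P^1 =
  1: [1/6, 1/6, 2/3]
  2: [2/3, 1/6, 1/6]
  3: [1/2, 1/6, 1/3]
P^2 =
  1: [17/36, 1/6, 13/36]
  2: [11/36, 1/6, 19/36]
  3: [13/36, 1/6, 17/36]
P^3 =
  1: [10/27, 1/6, 25/54]
  2: [23/54, 1/6, 11/27]
  3: [11/27, 1/6, 23/54]

(P^3)[1 -> 1] = 10/27

Answer: 10/27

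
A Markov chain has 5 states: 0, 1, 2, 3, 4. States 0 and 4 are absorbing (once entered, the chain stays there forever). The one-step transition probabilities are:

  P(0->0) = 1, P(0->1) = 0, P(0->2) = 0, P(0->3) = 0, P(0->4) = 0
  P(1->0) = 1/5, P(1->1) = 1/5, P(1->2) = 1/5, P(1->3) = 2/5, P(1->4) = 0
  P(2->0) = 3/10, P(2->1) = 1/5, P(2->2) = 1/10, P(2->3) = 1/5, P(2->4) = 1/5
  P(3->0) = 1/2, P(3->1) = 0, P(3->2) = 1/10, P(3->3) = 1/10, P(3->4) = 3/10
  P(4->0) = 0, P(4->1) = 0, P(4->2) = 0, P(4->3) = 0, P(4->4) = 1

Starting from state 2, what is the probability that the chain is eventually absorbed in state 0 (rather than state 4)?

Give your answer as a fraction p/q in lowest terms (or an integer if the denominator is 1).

Answer: 31/49

Derivation:
Let a_i = P(absorbed in 0 | start in state i).
Boundary conditions: a_0 = 1, a_4 = 0.
For each transient state i, a_i = sum_j P(i->j) * a_j:
  a_1 = 1/5*a_0 + 1/5*a_1 + 1/5*a_2 + 2/5*a_3 + 0*a_4
  a_2 = 3/10*a_0 + 1/5*a_1 + 1/10*a_2 + 1/5*a_3 + 1/5*a_4
  a_3 = 1/2*a_0 + 0*a_1 + 1/10*a_2 + 1/10*a_3 + 3/10*a_4

Substituting a_0 = 1 and a_4 = 0, rearrange to (I - Q) a = r where r[i] = P(i -> 0):
  [4/5, -1/5, -2/5] . (a_1, a_2, a_3) = 1/5
  [-1/5, 9/10, -1/5] . (a_1, a_2, a_3) = 3/10
  [0, -1/10, 9/10] . (a_1, a_2, a_3) = 1/2

Solving yields:
  a_1 = 106/147
  a_2 = 31/49
  a_3 = 92/147

Starting state is 2, so the absorption probability is a_2 = 31/49.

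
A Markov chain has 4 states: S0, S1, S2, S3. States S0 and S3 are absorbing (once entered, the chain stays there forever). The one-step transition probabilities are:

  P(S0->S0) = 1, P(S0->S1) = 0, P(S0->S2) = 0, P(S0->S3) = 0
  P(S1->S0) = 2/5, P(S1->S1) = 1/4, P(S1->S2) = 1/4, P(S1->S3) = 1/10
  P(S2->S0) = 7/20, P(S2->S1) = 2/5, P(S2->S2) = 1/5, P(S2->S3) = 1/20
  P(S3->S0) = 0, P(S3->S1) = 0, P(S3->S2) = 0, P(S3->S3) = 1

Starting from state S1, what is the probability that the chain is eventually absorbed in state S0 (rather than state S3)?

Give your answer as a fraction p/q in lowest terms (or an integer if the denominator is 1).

Let a_i = P(absorbed in S0 | start in state i).
Boundary conditions: a_S0 = 1, a_S3 = 0.
For each transient state i, a_i = sum_j P(i->j) * a_j:
  a_S1 = 2/5*a_S0 + 1/4*a_S1 + 1/4*a_S2 + 1/10*a_S3
  a_S2 = 7/20*a_S0 + 2/5*a_S1 + 1/5*a_S2 + 1/20*a_S3

Substituting a_S0 = 1 and a_S3 = 0, rearrange to (I - Q) a = r where r[i] = P(i -> S0):
  [3/4, -1/4] . (a_S1, a_S2) = 2/5
  [-2/5, 4/5] . (a_S1, a_S2) = 7/20

Solving yields:
  a_S1 = 163/200
  a_S2 = 169/200

Starting state is S1, so the absorption probability is a_S1 = 163/200.

Answer: 163/200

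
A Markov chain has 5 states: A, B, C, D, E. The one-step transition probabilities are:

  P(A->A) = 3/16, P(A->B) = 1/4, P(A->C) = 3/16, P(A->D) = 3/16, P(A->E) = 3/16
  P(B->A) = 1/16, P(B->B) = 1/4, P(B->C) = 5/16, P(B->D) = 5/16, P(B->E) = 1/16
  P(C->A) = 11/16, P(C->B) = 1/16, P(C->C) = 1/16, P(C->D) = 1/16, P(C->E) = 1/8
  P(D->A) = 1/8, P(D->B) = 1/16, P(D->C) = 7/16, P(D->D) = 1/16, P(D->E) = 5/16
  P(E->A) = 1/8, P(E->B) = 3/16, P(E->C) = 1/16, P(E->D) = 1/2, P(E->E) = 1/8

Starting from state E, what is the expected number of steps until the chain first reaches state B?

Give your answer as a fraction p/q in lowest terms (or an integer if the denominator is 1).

Let h_i = expected steps to first reach B from state i.
Boundary: h_B = 0.
First-step equations for the other states:
  h_A = 1 + 3/16*h_A + 1/4*h_B + 3/16*h_C + 3/16*h_D + 3/16*h_E
  h_C = 1 + 11/16*h_A + 1/16*h_B + 1/16*h_C + 1/16*h_D + 1/8*h_E
  h_D = 1 + 1/8*h_A + 1/16*h_B + 7/16*h_C + 1/16*h_D + 5/16*h_E
  h_E = 1 + 1/8*h_A + 3/16*h_B + 1/16*h_C + 1/2*h_D + 1/8*h_E

Substituting h_B = 0 and rearranging gives the linear system (I - Q) h = 1:
  [13/16, -3/16, -3/16, -3/16] . (h_A, h_C, h_D, h_E) = 1
  [-11/16, 15/16, -1/16, -1/8] . (h_A, h_C, h_D, h_E) = 1
  [-1/8, -7/16, 15/16, -5/16] . (h_A, h_C, h_D, h_E) = 1
  [-1/8, -1/16, -1/2, 7/8] . (h_A, h_C, h_D, h_E) = 1

Solving yields:
  h_A = 87040/14407
  h_C = 99024/14407
  h_D = 105216/14407
  h_E = 96096/14407

Starting state is E, so the expected hitting time is h_E = 96096/14407.

Answer: 96096/14407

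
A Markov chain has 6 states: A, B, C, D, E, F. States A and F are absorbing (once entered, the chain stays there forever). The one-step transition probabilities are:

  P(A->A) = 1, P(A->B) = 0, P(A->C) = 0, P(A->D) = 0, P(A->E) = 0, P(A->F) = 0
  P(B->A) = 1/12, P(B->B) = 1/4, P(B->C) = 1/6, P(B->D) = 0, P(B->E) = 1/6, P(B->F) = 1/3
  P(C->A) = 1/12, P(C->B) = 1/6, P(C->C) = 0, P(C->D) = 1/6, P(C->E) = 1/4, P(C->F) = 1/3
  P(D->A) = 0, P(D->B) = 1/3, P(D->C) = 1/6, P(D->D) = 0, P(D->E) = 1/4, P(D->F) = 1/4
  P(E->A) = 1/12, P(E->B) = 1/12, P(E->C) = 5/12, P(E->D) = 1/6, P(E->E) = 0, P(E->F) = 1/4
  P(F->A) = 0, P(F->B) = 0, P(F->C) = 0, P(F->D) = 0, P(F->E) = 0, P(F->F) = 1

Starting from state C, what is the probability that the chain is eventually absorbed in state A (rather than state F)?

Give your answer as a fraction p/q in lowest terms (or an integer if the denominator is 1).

Answer: 1041/5395

Derivation:
Let a_i = P(absorbed in A | start in state i).
Boundary conditions: a_A = 1, a_F = 0.
For each transient state i, a_i = sum_j P(i->j) * a_j:
  a_B = 1/12*a_A + 1/4*a_B + 1/6*a_C + 0*a_D + 1/6*a_E + 1/3*a_F
  a_C = 1/12*a_A + 1/6*a_B + 0*a_C + 1/6*a_D + 1/4*a_E + 1/3*a_F
  a_D = 0*a_A + 1/3*a_B + 1/6*a_C + 0*a_D + 1/4*a_E + 1/4*a_F
  a_E = 1/12*a_A + 1/12*a_B + 5/12*a_C + 1/6*a_D + 0*a_E + 1/4*a_F

Substituting a_A = 1 and a_F = 0, rearrange to (I - Q) a = r where r[i] = P(i -> A):
  [3/4, -1/6, 0, -1/6] . (a_B, a_C, a_D, a_E) = 1/12
  [-1/6, 1, -1/6, -1/4] . (a_B, a_C, a_D, a_E) = 1/12
  [-1/3, -1/6, 1, -1/4] . (a_B, a_C, a_D, a_E) = 0
  [-1/12, -5/12, -1/6, 1] . (a_B, a_C, a_D, a_E) = 1/12

Solving yields:
  a_B = 1077/5395
  a_C = 1041/5395
  a_D = 1619/10790
  a_E = 1108/5395

Starting state is C, so the absorption probability is a_C = 1041/5395.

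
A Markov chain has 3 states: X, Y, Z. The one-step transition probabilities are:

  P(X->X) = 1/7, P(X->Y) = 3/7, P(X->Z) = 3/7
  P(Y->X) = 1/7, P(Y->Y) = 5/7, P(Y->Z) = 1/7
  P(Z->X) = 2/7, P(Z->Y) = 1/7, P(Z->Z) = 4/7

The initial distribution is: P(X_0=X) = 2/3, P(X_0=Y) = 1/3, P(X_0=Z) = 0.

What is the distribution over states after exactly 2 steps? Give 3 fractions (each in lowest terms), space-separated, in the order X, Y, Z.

Propagating the distribution step by step (d_{t+1} = d_t * P):
d_0 = (X=2/3, Y=1/3, Z=0)
  d_1[X] = 2/3*1/7 + 1/3*1/7 + 0*2/7 = 1/7
  d_1[Y] = 2/3*3/7 + 1/3*5/7 + 0*1/7 = 11/21
  d_1[Z] = 2/3*3/7 + 1/3*1/7 + 0*4/7 = 1/3
d_1 = (X=1/7, Y=11/21, Z=1/3)
  d_2[X] = 1/7*1/7 + 11/21*1/7 + 1/3*2/7 = 4/21
  d_2[Y] = 1/7*3/7 + 11/21*5/7 + 1/3*1/7 = 71/147
  d_2[Z] = 1/7*3/7 + 11/21*1/7 + 1/3*4/7 = 16/49
d_2 = (X=4/21, Y=71/147, Z=16/49)

Answer: 4/21 71/147 16/49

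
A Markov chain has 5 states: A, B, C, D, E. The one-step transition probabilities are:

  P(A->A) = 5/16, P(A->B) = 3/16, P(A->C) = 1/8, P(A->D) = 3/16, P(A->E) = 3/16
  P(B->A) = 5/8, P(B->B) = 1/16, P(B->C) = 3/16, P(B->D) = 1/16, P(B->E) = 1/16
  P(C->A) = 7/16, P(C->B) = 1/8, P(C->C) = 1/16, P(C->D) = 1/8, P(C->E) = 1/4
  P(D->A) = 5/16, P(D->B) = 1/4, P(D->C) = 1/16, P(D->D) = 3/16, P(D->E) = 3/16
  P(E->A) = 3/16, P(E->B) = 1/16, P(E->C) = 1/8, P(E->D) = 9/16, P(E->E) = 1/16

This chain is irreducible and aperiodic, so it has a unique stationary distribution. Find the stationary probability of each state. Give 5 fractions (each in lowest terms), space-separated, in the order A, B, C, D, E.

Answer: 15659/44014 3416/22007 2506/22007 4828/22007 6855/44014

Derivation:
The stationary distribution satisfies pi = pi * P, i.e.:
  pi_A = 5/16*pi_A + 5/8*pi_B + 7/16*pi_C + 5/16*pi_D + 3/16*pi_E
  pi_B = 3/16*pi_A + 1/16*pi_B + 1/8*pi_C + 1/4*pi_D + 1/16*pi_E
  pi_C = 1/8*pi_A + 3/16*pi_B + 1/16*pi_C + 1/16*pi_D + 1/8*pi_E
  pi_D = 3/16*pi_A + 1/16*pi_B + 1/8*pi_C + 3/16*pi_D + 9/16*pi_E
  pi_E = 3/16*pi_A + 1/16*pi_B + 1/4*pi_C + 3/16*pi_D + 1/16*pi_E
with normalization: pi_A + pi_B + pi_C + pi_D + pi_E = 1.

Using the first 4 balance equations plus normalization, the linear system A*pi = b is:
  [-11/16, 5/8, 7/16, 5/16, 3/16] . pi = 0
  [3/16, -15/16, 1/8, 1/4, 1/16] . pi = 0
  [1/8, 3/16, -15/16, 1/16, 1/8] . pi = 0
  [3/16, 1/16, 1/8, -13/16, 9/16] . pi = 0
  [1, 1, 1, 1, 1] . pi = 1

Solving yields:
  pi_A = 15659/44014
  pi_B = 3416/22007
  pi_C = 2506/22007
  pi_D = 4828/22007
  pi_E = 6855/44014

Verification (pi * P):
  15659/44014*5/16 + 3416/22007*5/8 + 2506/22007*7/16 + 4828/22007*5/16 + 6855/44014*3/16 = 15659/44014 = pi_A  (ok)
  15659/44014*3/16 + 3416/22007*1/16 + 2506/22007*1/8 + 4828/22007*1/4 + 6855/44014*1/16 = 3416/22007 = pi_B  (ok)
  15659/44014*1/8 + 3416/22007*3/16 + 2506/22007*1/16 + 4828/22007*1/16 + 6855/44014*1/8 = 2506/22007 = pi_C  (ok)
  15659/44014*3/16 + 3416/22007*1/16 + 2506/22007*1/8 + 4828/22007*3/16 + 6855/44014*9/16 = 4828/22007 = pi_D  (ok)
  15659/44014*3/16 + 3416/22007*1/16 + 2506/22007*1/4 + 4828/22007*3/16 + 6855/44014*1/16 = 6855/44014 = pi_E  (ok)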